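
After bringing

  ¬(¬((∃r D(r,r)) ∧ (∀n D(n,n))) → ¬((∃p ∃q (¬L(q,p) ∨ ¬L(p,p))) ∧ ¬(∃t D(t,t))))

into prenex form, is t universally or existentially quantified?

universal

First replace A → B with ¬A ∨ B.
  ¬(¬¬((∃r D(r,r)) ∧ (∀n D(n,n))) ∨ ¬((∃p ∃q (¬L(q,p) ∨ ¬L(p,p))) ∧ ¬(∃t D(t,t))))
Move each ¬ inward, flipping quantifiers it crosses:
  ((∀r ¬D(r,r)) ∨ (∃n ¬D(n,n))) ∧ (∃p ∃q (¬L(q,p) ∨ ¬L(p,p))) ∧ (∀t ¬D(t,t))
All bound variables are already distinct, so no renaming is needed.
Finally move all quantifiers to the prefix:
  ∀r ∃n ∃p ∃q ∀t ((¬D(r,r) ∨ ¬D(n,n)) ∧ (¬L(q,p) ∨ ¬L(p,p)) ∧ ¬D(t,t))
The quantifier ∃t sits under an odd number of negations (counting the antecedent side of each →), so it flips to ∀t.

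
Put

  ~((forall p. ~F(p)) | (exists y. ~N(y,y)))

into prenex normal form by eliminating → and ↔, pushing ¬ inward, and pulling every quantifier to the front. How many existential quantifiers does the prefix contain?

1

Move each ¬ inward, flipping quantifiers it crosses:
  (exists p. F(p)) & (forall y. N(y,y))
Finally move all quantifiers to the prefix:
  exists p. forall y. (F(p) & N(y,y))
The prefix is exists p forall y: 1 universal, 1 existential.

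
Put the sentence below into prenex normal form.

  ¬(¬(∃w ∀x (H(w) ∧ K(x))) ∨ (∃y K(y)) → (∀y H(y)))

First replace A → B with ¬A ∨ B.
  ¬(¬(¬(∃w ∀x (H(w) ∧ K(x))) ∨ (∃y K(y))) ∨ (∀y H(y)))
Drive negations inward (¬∀x A ≡ ∃x ¬A, ¬∃x A ≡ ∀x ¬A, De Morgan for ∧/∨):
  ((∀w ∃x (¬H(w) ∨ ¬K(x))) ∨ (∃y K(y))) ∧ (∃y ¬H(y))
Standardize variables apart so no two quantifiers bind the same name: y↦c.
  ((∀w ∃x (¬H(w) ∨ ¬K(x))) ∨ (∃y K(y))) ∧ (∃c ¬H(c))
Finally move all quantifiers to the prefix:
  ∀w ∃x ∃y ∃c ((¬H(w) ∨ ¬K(x) ∨ K(y)) ∧ ¬H(c))

∀w ∃x ∃y ∃c ((¬H(w) ∨ ¬K(x) ∨ K(y)) ∧ ¬H(c))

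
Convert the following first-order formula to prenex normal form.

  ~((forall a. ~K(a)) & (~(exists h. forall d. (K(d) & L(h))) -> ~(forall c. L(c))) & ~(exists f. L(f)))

exists a. forall h. exists d. forall c. exists f. (K(a) | (~K(d) | ~L(h)) & L(c) | L(f))

First replace A → B with ¬A ∨ B.
  ~((forall a. ~K(a)) & (~~(exists h. forall d. (K(d) & L(h))) | ~(forall c. L(c))) & ~(exists f. L(f)))
Drive negations inward (¬∀x A ≡ ∃x ¬A, ¬∃x A ≡ ∀x ¬A, De Morgan for ∧/∨):
  (exists a. K(a)) | (forall h. exists d. (~K(d) | ~L(h))) & (forall c. L(c)) | (exists f. L(f))
Extract every quantifier outward, since the variables are now distinct and don't occur free across branches:
  exists a. forall h. exists d. forall c. exists f. (K(a) | (~K(d) | ~L(h)) & L(c) | L(f))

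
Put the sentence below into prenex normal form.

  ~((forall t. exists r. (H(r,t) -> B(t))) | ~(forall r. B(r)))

exists t. forall r. forall y. (H(r,t) & ~B(t) & B(y))

First replace A → B with ¬A ∨ B.
  ~((forall t. exists r. (~H(r,t) | B(t))) | ~(forall r. B(r)))
Push ¬ through the quantifiers and connectives to reach negation normal form:
  (exists t. forall r. (H(r,t) & ~B(t))) & (forall r. B(r))
Give each quantifier a distinct variable: r↦y.
  (exists t. forall r. (H(r,t) & ~B(t))) & (forall y. B(y))
Extract every quantifier outward, since the variables are now distinct and don't occur free across branches:
  exists t. forall r. forall y. (H(r,t) & ~B(t) & B(y))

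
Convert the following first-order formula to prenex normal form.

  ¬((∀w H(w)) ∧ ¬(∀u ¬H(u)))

Drive negations inward (¬∀x A ≡ ∃x ¬A, ¬∃x A ≡ ∀x ¬A, De Morgan for ∧/∨):
  (∃w ¬H(w)) ∨ (∀u ¬H(u))
All bound variables are already distinct, so no renaming is needed.
Pull the quantifiers to the front (each side's bound variable is not free in the other side):
  ∃w ∀u (¬H(w) ∨ ¬H(u))

∃w ∀u (¬H(w) ∨ ¬H(u))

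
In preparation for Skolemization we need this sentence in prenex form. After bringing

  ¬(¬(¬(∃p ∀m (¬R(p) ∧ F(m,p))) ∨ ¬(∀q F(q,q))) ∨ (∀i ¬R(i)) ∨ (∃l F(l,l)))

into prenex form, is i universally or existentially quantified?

Push ¬ through the quantifiers and connectives to reach negation normal form:
  ((∀p ∃m (R(p) ∨ ¬F(m,p))) ∨ (∃q ¬F(q,q))) ∧ (∃i R(i)) ∧ (∀l ¬F(l,l))
All bound variables are already distinct, so no renaming is needed.
Pull the quantifiers to the front (each side's bound variable is not free in the other side):
  ∀p ∃m ∃q ∃i ∀l ((R(p) ∨ ¬F(m,p) ∨ ¬F(q,q)) ∧ R(i) ∧ ¬F(l,l))
The quantifier ∀i sits under an odd number of negations, so it flips to ∃i.

existential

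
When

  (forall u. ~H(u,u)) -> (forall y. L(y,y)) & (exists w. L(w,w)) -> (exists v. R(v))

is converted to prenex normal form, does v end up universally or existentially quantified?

existential

Rewrite implications/biconditionals: A → B as ¬A ∨ B.
  ~(forall u. ~H(u,u)) | ~((forall y. L(y,y)) & (exists w. L(w,w))) | (exists v. R(v))
Push ¬ through the quantifiers and connectives to reach negation normal form:
  (exists u. H(u,u)) | (exists y. ~L(y,y)) | (forall w. ~L(w,w)) | (exists v. R(v))
All bound variables are already distinct, so no renaming is needed.
Finally move all quantifiers to the prefix:
  exists u. exists y. forall w. exists v. (H(u,u) | ~L(y,y) | ~L(w,w) | R(v))
The quantifier exists v sits under an even number of negations (counting the antecedent side of each →), so it remains existential.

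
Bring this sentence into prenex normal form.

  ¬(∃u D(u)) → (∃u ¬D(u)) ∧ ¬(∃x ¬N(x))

Rewrite implications/biconditionals: A → B as ¬A ∨ B.
  ¬¬(∃u D(u)) ∨ (∃u ¬D(u)) ∧ ¬(∃x ¬N(x))
Push ¬ through the quantifiers and connectives to reach negation normal form:
  (∃u D(u)) ∨ (∃u ¬D(u)) ∧ (∀x N(x))
Standardize variables apart so no two quantifiers bind the same name: u↦c.
  (∃u D(u)) ∨ (∃c ¬D(c)) ∧ (∀x N(x))
Finally move all quantifiers to the prefix:
  ∃u ∃c ∀x (D(u) ∨ ¬D(c) ∧ N(x))

∃u ∃c ∀x (D(u) ∨ ¬D(c) ∧ N(x))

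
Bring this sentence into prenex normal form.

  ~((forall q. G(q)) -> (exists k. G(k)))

Eliminate → and ↔ using ¬ and ∨.
  ~(~(forall q. G(q)) | (exists k. G(k)))
Push ¬ through the quantifiers and connectives to reach negation normal form:
  (forall q. G(q)) & (forall k. ~G(k))
All bound variables are already distinct, so no renaming is needed.
Extract every quantifier outward, since the variables are now distinct and don't occur free across branches:
  forall q. forall k. (G(q) & ~G(k))

forall q. forall k. (G(q) & ~G(k))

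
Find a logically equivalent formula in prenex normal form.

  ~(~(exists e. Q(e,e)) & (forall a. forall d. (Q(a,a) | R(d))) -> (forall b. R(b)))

Eliminate → and ↔ using ¬ and ∨.
  ~(~(~(exists e. Q(e,e)) & (forall a. forall d. (Q(a,a) | R(d)))) | (forall b. R(b)))
Drive negations inward (¬∀x A ≡ ∃x ¬A, ¬∃x A ≡ ∀x ¬A, De Morgan for ∧/∨):
  (forall e. ~Q(e,e)) & (forall a. forall d. (Q(a,a) | R(d))) & (exists b. ~R(b))
All bound variables are already distinct, so no renaming is needed.
Extract every quantifier outward, since the variables are now distinct and don't occur free across branches:
  forall e. forall a. forall d. exists b. (~Q(e,e) & (Q(a,a) | R(d)) & ~R(b))

forall e. forall a. forall d. exists b. (~Q(e,e) & (Q(a,a) | R(d)) & ~R(b))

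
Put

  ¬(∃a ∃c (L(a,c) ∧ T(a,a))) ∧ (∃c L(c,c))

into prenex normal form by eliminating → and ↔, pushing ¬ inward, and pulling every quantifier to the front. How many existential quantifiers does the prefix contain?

Move each ¬ inward, flipping quantifiers it crosses:
  (∀a ∀c (¬L(a,c) ∨ ¬T(a,a))) ∧ (∃c L(c,c))
Rename bound variables to avoid capture: c↦v.
  (∀a ∀c (¬L(a,c) ∨ ¬T(a,a))) ∧ (∃v L(v,v))
Pull the quantifiers to the front (each side's bound variable is not free in the other side):
  ∀a ∀c ∃v ((¬L(a,c) ∨ ¬T(a,a)) ∧ L(v,v))
The prefix is ∀a ∀c ∃v: 2 universal, 1 existential.

1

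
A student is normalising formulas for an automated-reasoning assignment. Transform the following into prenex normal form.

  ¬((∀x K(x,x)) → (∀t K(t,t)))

∀x ∃t (K(x,x) ∧ ¬K(t,t))

Rewrite implications/biconditionals: A → B as ¬A ∨ B.
  ¬(¬(∀x K(x,x)) ∨ (∀t K(t,t)))
Move each ¬ inward, flipping quantifiers it crosses:
  (∀x K(x,x)) ∧ (∃t ¬K(t,t))
Extract every quantifier outward, since the variables are now distinct and don't occur free across branches:
  ∀x ∃t (K(x,x) ∧ ¬K(t,t))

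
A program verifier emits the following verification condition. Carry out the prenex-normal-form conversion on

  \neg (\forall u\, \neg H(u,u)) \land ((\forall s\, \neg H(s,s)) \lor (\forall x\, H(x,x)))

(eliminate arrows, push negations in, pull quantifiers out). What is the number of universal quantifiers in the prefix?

2

Move each ¬ inward, flipping quantifiers it crosses:
  (\exists u\, H(u,u)) \land ((\forall s\, \neg H(s,s)) \lor (\forall x\, H(x,x)))
All bound variables are already distinct, so no renaming is needed.
Finally move all quantifiers to the prefix:
  \exists u\, \forall s\, \forall x\, (H(u,u) \land (\neg H(s,s) \lor H(x,x)))
The prefix is \exists u \forall s \forall x: 2 universal, 1 existential.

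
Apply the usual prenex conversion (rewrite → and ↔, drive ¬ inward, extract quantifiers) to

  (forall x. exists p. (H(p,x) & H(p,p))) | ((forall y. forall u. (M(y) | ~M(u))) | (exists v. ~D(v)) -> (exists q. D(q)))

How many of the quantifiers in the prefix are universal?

2

First replace A → B with ¬A ∨ B.
  (forall x. exists p. (H(p,x) & H(p,p))) | ~((forall y. forall u. (M(y) | ~M(u))) | (exists v. ~D(v))) | (exists q. D(q))
Push ¬ through the quantifiers and connectives to reach negation normal form:
  (forall x. exists p. (H(p,x) & H(p,p))) | (exists y. exists u. (~M(y) & M(u))) & (forall v. D(v)) | (exists q. D(q))
All bound variables are already distinct, so no renaming is needed.
Pull the quantifiers to the front (each side's bound variable is not free in the other side):
  forall x. exists p. exists y. exists u. forall v. exists q. (H(p,x) & H(p,p) | ~M(y) & M(u) & D(v) | D(q))
The prefix is forall x exists p exists y exists u forall v exists q: 2 universal, 4 existential.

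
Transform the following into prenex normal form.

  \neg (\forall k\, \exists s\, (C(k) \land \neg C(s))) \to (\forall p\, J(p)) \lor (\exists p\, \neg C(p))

\forall k\, \exists s\, \forall p\, \exists w1\, (C(k) \land \neg C(s) \lor J(p) \lor \neg C(w1))

Eliminate → and ↔ using ¬ and ∨.
  \neg \neg (\forall k\, \exists s\, (C(k) \land \neg C(s))) \lor (\forall p\, J(p)) \lor (\exists p\, \neg C(p))
Push ¬ through the quantifiers and connectives to reach negation normal form:
  (\forall k\, \exists s\, (C(k) \land \neg C(s))) \lor (\forall p\, J(p)) \lor (\exists p\, \neg C(p))
Rename bound variables to avoid capture: p↦w1.
  (\forall k\, \exists s\, (C(k) \land \neg C(s))) \lor (\forall p\, J(p)) \lor (\exists w1\, \neg C(w1))
Extract every quantifier outward, since the variables are now distinct and don't occur free across branches:
  \forall k\, \exists s\, \forall p\, \exists w1\, (C(k) \land \neg C(s) \lor J(p) \lor \neg C(w1))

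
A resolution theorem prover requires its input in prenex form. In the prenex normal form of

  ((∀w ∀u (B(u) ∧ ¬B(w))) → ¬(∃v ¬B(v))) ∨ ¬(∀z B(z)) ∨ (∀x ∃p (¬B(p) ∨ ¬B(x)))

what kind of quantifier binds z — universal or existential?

existential

Rewrite implications/biconditionals: A → B as ¬A ∨ B.
  ¬(∀w ∀u (B(u) ∧ ¬B(w))) ∨ ¬(∃v ¬B(v)) ∨ ¬(∀z B(z)) ∨ (∀x ∃p (¬B(p) ∨ ¬B(x)))
Move each ¬ inward, flipping quantifiers it crosses:
  (∃w ∃u (¬B(u) ∨ B(w))) ∨ (∀v B(v)) ∨ (∃z ¬B(z)) ∨ (∀x ∃p (¬B(p) ∨ ¬B(x)))
Finally move all quantifiers to the prefix:
  ∃w ∃u ∀v ∃z ∀x ∃p (¬B(u) ∨ B(w) ∨ B(v) ∨ ¬B(z) ∨ ¬B(p) ∨ ¬B(x))
The quantifier ∀z sits under an odd number of negations (counting the antecedent side of each →), so it flips to ∃z.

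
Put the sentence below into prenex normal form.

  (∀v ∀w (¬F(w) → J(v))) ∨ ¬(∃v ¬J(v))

∀v ∀w ∀y1 (F(w) ∨ J(v) ∨ J(y1))

First replace A → B with ¬A ∨ B.
  (∀v ∀w (¬¬F(w) ∨ J(v))) ∨ ¬(∃v ¬J(v))
Drive negations inward (¬∀x A ≡ ∃x ¬A, ¬∃x A ≡ ∀x ¬A, De Morgan for ∧/∨):
  (∀v ∀w (F(w) ∨ J(v))) ∨ (∀v J(v))
Give each quantifier a distinct variable: v↦y1.
  (∀v ∀w (F(w) ∨ J(v))) ∨ (∀y1 J(y1))
Finally move all quantifiers to the prefix:
  ∀v ∀w ∀y1 (F(w) ∨ J(v) ∨ J(y1))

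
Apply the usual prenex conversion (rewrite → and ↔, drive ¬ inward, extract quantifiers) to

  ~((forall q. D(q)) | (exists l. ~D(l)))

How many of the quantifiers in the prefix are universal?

Push ¬ through the quantifiers and connectives to reach negation normal form:
  (exists q. ~D(q)) & (forall l. D(l))
All bound variables are already distinct, so no renaming is needed.
Extract every quantifier outward, since the variables are now distinct and don't occur free across branches:
  exists q. forall l. (~D(q) & D(l))
The prefix is exists q forall l: 1 universal, 1 existential.

1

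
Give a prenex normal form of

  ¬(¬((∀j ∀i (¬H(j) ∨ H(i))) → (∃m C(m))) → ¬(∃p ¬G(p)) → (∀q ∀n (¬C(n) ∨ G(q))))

First replace A → B with ¬A ∨ B.
  ¬(¬¬(¬(∀j ∀i (¬H(j) ∨ H(i))) ∨ (∃m C(m))) ∨ ¬¬(∃p ¬G(p)) ∨ (∀q ∀n (¬C(n) ∨ G(q))))
Push ¬ through the quantifiers and connectives to reach negation normal form:
  (∀j ∀i (¬H(j) ∨ H(i))) ∧ (∀m ¬C(m)) ∧ (∀p G(p)) ∧ (∃q ∃n (C(n) ∧ ¬G(q)))
All bound variables are already distinct, so no renaming is needed.
Pull the quantifiers to the front (each side's bound variable is not free in the other side):
  ∀j ∀i ∀m ∀p ∃q ∃n ((¬H(j) ∨ H(i)) ∧ ¬C(m) ∧ G(p) ∧ C(n) ∧ ¬G(q))

∀j ∀i ∀m ∀p ∃q ∃n ((¬H(j) ∨ H(i)) ∧ ¬C(m) ∧ G(p) ∧ C(n) ∧ ¬G(q))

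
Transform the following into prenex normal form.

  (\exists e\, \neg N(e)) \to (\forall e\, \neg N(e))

\forall e\, \forall c\, (N(e) \lor \neg N(c))

Rewrite implications/biconditionals: A → B as ¬A ∨ B.
  \neg (\exists e\, \neg N(e)) \lor (\forall e\, \neg N(e))
Move each ¬ inward, flipping quantifiers it crosses:
  (\forall e\, N(e)) \lor (\forall e\, \neg N(e))
Give each quantifier a distinct variable: e↦c.
  (\forall e\, N(e)) \lor (\forall c\, \neg N(c))
Extract every quantifier outward, since the variables are now distinct and don't occur free across branches:
  \forall e\, \forall c\, (N(e) \lor \neg N(c))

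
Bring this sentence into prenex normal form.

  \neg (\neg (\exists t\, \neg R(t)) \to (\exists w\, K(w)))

First replace A → B with ¬A ∨ B.
  \neg (\neg \neg (\exists t\, \neg R(t)) \lor (\exists w\, K(w)))
Push ¬ through the quantifiers and connectives to reach negation normal form:
  (\forall t\, R(t)) \land (\forall w\, \neg K(w))
All bound variables are already distinct, so no renaming is needed.
Finally move all quantifiers to the prefix:
  \forall t\, \forall w\, (R(t) \land \neg K(w))

\forall t\, \forall w\, (R(t) \land \neg K(w))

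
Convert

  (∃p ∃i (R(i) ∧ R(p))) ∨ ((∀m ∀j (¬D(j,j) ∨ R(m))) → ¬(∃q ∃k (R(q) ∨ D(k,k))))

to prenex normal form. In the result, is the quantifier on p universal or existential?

existential

Rewrite implications/biconditionals: A → B as ¬A ∨ B.
  (∃p ∃i (R(i) ∧ R(p))) ∨ ¬(∀m ∀j (¬D(j,j) ∨ R(m))) ∨ ¬(∃q ∃k (R(q) ∨ D(k,k)))
Move each ¬ inward, flipping quantifiers it crosses:
  (∃p ∃i (R(i) ∧ R(p))) ∨ (∃m ∃j (D(j,j) ∧ ¬R(m))) ∨ (∀q ∀k (¬R(q) ∧ ¬D(k,k)))
All bound variables are already distinct, so no renaming is needed.
Pull the quantifiers to the front (each side's bound variable is not free in the other side):
  ∃p ∃i ∃m ∃j ∀q ∀k (R(i) ∧ R(p) ∨ D(j,j) ∧ ¬R(m) ∨ ¬R(q) ∧ ¬D(k,k))
The quantifier ∃p sits under an even number of negations (counting the antecedent side of each →), so it remains existential.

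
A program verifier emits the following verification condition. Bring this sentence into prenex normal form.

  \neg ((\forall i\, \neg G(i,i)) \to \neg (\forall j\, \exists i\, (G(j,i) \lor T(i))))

Rewrite implications/biconditionals: A → B as ¬A ∨ B.
  \neg (\neg (\forall i\, \neg G(i,i)) \lor \neg (\forall j\, \exists i\, (G(j,i) \lor T(i))))
Push ¬ through the quantifiers and connectives to reach negation normal form:
  (\forall i\, \neg G(i,i)) \land (\forall j\, \exists i\, (G(j,i) \lor T(i)))
Rename bound variables to avoid capture: i↦z.
  (\forall i\, \neg G(i,i)) \land (\forall j\, \exists z\, (G(j,z) \lor T(z)))
Pull the quantifiers to the front (each side's bound variable is not free in the other side):
  \forall i\, \forall j\, \exists z\, (\neg G(i,i) \land (G(j,z) \lor T(z)))

\forall i\, \forall j\, \exists z\, (\neg G(i,i) \land (G(j,z) \lor T(z)))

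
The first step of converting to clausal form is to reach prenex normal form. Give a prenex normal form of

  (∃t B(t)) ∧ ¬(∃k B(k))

Drive negations inward (¬∀x A ≡ ∃x ¬A, ¬∃x A ≡ ∀x ¬A, De Morgan for ∧/∨):
  (∃t B(t)) ∧ (∀k ¬B(k))
Pull the quantifiers to the front (each side's bound variable is not free in the other side):
  ∃t ∀k (B(t) ∧ ¬B(k))

∃t ∀k (B(t) ∧ ¬B(k))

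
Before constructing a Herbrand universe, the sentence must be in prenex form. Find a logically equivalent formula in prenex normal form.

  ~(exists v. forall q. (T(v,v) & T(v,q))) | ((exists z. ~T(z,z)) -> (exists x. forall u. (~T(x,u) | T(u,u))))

First replace A → B with ¬A ∨ B.
  ~(exists v. forall q. (T(v,v) & T(v,q))) | ~(exists z. ~T(z,z)) | (exists x. forall u. (~T(x,u) | T(u,u)))
Push ¬ through the quantifiers and connectives to reach negation normal form:
  (forall v. exists q. (~T(v,v) | ~T(v,q))) | (forall z. T(z,z)) | (exists x. forall u. (~T(x,u) | T(u,u)))
All bound variables are already distinct, so no renaming is needed.
Finally move all quantifiers to the prefix:
  forall v. exists q. forall z. exists x. forall u. (~T(v,v) | ~T(v,q) | T(z,z) | ~T(x,u) | T(u,u))

forall v. exists q. forall z. exists x. forall u. (~T(v,v) | ~T(v,q) | T(z,z) | ~T(x,u) | T(u,u))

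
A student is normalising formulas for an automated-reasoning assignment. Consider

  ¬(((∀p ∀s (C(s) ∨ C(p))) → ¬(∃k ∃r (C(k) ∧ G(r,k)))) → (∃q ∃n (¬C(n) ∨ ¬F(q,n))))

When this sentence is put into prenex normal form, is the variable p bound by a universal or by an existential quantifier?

existential

First replace A → B with ¬A ∨ B.
  ¬(¬(¬(∀p ∀s (C(s) ∨ C(p))) ∨ ¬(∃k ∃r (C(k) ∧ G(r,k)))) ∨ (∃q ∃n (¬C(n) ∨ ¬F(q,n))))
Push ¬ through the quantifiers and connectives to reach negation normal form:
  ((∃p ∃s (¬C(s) ∧ ¬C(p))) ∨ (∀k ∀r (¬C(k) ∨ ¬G(r,k)))) ∧ (∀q ∀n (C(n) ∧ F(q,n)))
All bound variables are already distinct, so no renaming is needed.
Finally move all quantifiers to the prefix:
  ∃p ∃s ∀k ∀r ∀q ∀n ((¬C(s) ∧ ¬C(p) ∨ ¬C(k) ∨ ¬G(r,k)) ∧ C(n) ∧ F(q,n))
The quantifier ∀p sits under an odd number of negations (counting the antecedent side of each →), so it flips to ∃p.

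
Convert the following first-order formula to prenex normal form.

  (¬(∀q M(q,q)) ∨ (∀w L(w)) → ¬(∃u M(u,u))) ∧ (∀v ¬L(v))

Eliminate → and ↔ using ¬ and ∨.
  (¬(¬(∀q M(q,q)) ∨ (∀w L(w))) ∨ ¬(∃u M(u,u))) ∧ (∀v ¬L(v))
Move each ¬ inward, flipping quantifiers it crosses:
  ((∀q M(q,q)) ∧ (∃w ¬L(w)) ∨ (∀u ¬M(u,u))) ∧ (∀v ¬L(v))
All bound variables are already distinct, so no renaming is needed.
Extract every quantifier outward, since the variables are now distinct and don't occur free across branches:
  ∀q ∃w ∀u ∀v ((M(q,q) ∧ ¬L(w) ∨ ¬M(u,u)) ∧ ¬L(v))

∀q ∃w ∀u ∀v ((M(q,q) ∧ ¬L(w) ∨ ¬M(u,u)) ∧ ¬L(v))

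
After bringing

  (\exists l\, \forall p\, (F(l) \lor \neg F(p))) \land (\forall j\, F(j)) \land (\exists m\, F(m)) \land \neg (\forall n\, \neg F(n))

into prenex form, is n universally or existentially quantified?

existential

Drive negations inward (¬∀x A ≡ ∃x ¬A, ¬∃x A ≡ ∀x ¬A, De Morgan for ∧/∨):
  (\exists l\, \forall p\, (F(l) \lor \neg F(p))) \land (\forall j\, F(j)) \land (\exists m\, F(m)) \land (\exists n\, F(n))
All bound variables are already distinct, so no renaming is needed.
Finally move all quantifiers to the prefix:
  \exists l\, \forall p\, \forall j\, \exists m\, \exists n\, ((F(l) \lor \neg F(p)) \land F(j) \land F(m) \land F(n))
The quantifier \forall n sits under an odd number of negations, so it flips to \exists n.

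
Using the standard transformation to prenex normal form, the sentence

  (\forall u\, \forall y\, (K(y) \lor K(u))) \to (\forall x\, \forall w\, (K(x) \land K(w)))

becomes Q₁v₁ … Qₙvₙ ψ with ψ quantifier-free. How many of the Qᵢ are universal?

Eliminate → and ↔ using ¬ and ∨.
  \neg (\forall u\, \forall y\, (K(y) \lor K(u))) \lor (\forall x\, \forall w\, (K(x) \land K(w)))
Drive negations inward (¬∀x A ≡ ∃x ¬A, ¬∃x A ≡ ∀x ¬A, De Morgan for ∧/∨):
  (\exists u\, \exists y\, (\neg K(y) \land \neg K(u))) \lor (\forall x\, \forall w\, (K(x) \land K(w)))
All bound variables are already distinct, so no renaming is needed.
Extract every quantifier outward, since the variables are now distinct and don't occur free across branches:
  \exists u\, \exists y\, \forall x\, \forall w\, (\neg K(y) \land \neg K(u) \lor K(x) \land K(w))
The prefix is \exists u \exists y \forall x \forall w: 2 universal, 2 existential.

2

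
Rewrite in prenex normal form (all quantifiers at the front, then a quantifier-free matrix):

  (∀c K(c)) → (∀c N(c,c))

First replace A → B with ¬A ∨ B.
  ¬(∀c K(c)) ∨ (∀c N(c,c))
Push ¬ through the quantifiers and connectives to reach negation normal form:
  (∃c ¬K(c)) ∨ (∀c N(c,c))
Standardize variables apart so no two quantifiers bind the same name: c↦z1.
  (∃c ¬K(c)) ∨ (∀z1 N(z1,z1))
Extract every quantifier outward, since the variables are now distinct and don't occur free across branches:
  ∃c ∀z1 (¬K(c) ∨ N(z1,z1))

∃c ∀z1 (¬K(c) ∨ N(z1,z1))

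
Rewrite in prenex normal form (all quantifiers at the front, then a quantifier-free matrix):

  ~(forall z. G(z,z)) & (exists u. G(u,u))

Push ¬ through the quantifiers and connectives to reach negation normal form:
  (exists z. ~G(z,z)) & (exists u. G(u,u))
Pull the quantifiers to the front (each side's bound variable is not free in the other side):
  exists z. exists u. (~G(z,z) & G(u,u))

exists z. exists u. (~G(z,z) & G(u,u))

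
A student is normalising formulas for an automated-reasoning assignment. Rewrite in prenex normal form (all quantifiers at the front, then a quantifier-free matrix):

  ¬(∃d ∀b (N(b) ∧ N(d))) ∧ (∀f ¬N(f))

Drive negations inward (¬∀x A ≡ ∃x ¬A, ¬∃x A ≡ ∀x ¬A, De Morgan for ∧/∨):
  (∀d ∃b (¬N(b) ∨ ¬N(d))) ∧ (∀f ¬N(f))
All bound variables are already distinct, so no renaming is needed.
Pull the quantifiers to the front (each side's bound variable is not free in the other side):
  ∀d ∃b ∀f ((¬N(b) ∨ ¬N(d)) ∧ ¬N(f))

∀d ∃b ∀f ((¬N(b) ∨ ¬N(d)) ∧ ¬N(f))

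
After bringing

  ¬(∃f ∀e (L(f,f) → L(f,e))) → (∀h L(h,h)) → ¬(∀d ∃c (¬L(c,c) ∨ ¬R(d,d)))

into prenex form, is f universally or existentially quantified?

First replace A → B with ¬A ∨ B.
  ¬¬(∃f ∀e (¬L(f,f) ∨ L(f,e))) ∨ ¬(∀h L(h,h)) ∨ ¬(∀d ∃c (¬L(c,c) ∨ ¬R(d,d)))
Drive negations inward (¬∀x A ≡ ∃x ¬A, ¬∃x A ≡ ∀x ¬A, De Morgan for ∧/∨):
  (∃f ∀e (¬L(f,f) ∨ L(f,e))) ∨ (∃h ¬L(h,h)) ∨ (∃d ∀c (L(c,c) ∧ R(d,d)))
All bound variables are already distinct, so no renaming is needed.
Finally move all quantifiers to the prefix:
  ∃f ∀e ∃h ∃d ∀c (¬L(f,f) ∨ L(f,e) ∨ ¬L(h,h) ∨ L(c,c) ∧ R(d,d))
The quantifier ∃f sits under an even number of negations (counting the antecedent side of each →), so it remains existential.

existential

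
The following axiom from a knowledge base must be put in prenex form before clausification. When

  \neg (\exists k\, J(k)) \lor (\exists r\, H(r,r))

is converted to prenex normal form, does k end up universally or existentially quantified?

universal

Drive negations inward (¬∀x A ≡ ∃x ¬A, ¬∃x A ≡ ∀x ¬A, De Morgan for ∧/∨):
  (\forall k\, \neg J(k)) \lor (\exists r\, H(r,r))
Finally move all quantifiers to the prefix:
  \forall k\, \exists r\, (\neg J(k) \lor H(r,r))
The quantifier \exists k sits under an odd number of negations, so it flips to \forall k.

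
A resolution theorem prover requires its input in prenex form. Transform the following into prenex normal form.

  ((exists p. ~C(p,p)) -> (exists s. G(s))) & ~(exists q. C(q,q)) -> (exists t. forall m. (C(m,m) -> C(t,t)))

Rewrite implications/biconditionals: A → B as ¬A ∨ B.
  ~((~(exists p. ~C(p,p)) | (exists s. G(s))) & ~(exists q. C(q,q))) | (exists t. forall m. (~C(m,m) | C(t,t)))
Push ¬ through the quantifiers and connectives to reach negation normal form:
  (exists p. ~C(p,p)) & (forall s. ~G(s)) | (exists q. C(q,q)) | (exists t. forall m. (~C(m,m) | C(t,t)))
All bound variables are already distinct, so no renaming is needed.
Finally move all quantifiers to the prefix:
  exists p. forall s. exists q. exists t. forall m. (~C(p,p) & ~G(s) | C(q,q) | ~C(m,m) | C(t,t))

exists p. forall s. exists q. exists t. forall m. (~C(p,p) & ~G(s) | C(q,q) | ~C(m,m) | C(t,t))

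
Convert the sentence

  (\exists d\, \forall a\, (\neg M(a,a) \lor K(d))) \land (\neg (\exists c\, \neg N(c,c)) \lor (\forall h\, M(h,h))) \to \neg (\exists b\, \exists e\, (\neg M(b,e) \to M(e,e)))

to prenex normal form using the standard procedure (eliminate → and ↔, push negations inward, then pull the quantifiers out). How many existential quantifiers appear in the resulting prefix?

3

Rewrite implications/biconditionals: A → B as ¬A ∨ B.
  \neg ((\exists d\, \forall a\, (\neg M(a,a) \lor K(d))) \land (\neg (\exists c\, \neg N(c,c)) \lor (\forall h\, M(h,h)))) \lor \neg (\exists b\, \exists e\, (\neg \neg M(b,e) \lor M(e,e)))
Move each ¬ inward, flipping quantifiers it crosses:
  (\forall d\, \exists a\, (M(a,a) \land \neg K(d))) \lor (\exists c\, \neg N(c,c)) \land (\exists h\, \neg M(h,h)) \lor (\forall b\, \forall e\, (\neg M(b,e) \land \neg M(e,e)))
All bound variables are already distinct, so no renaming is needed.
Finally move all quantifiers to the prefix:
  \forall d\, \exists a\, \exists c\, \exists h\, \forall b\, \forall e\, (M(a,a) \land \neg K(d) \lor \neg N(c,c) \land \neg M(h,h) \lor \neg M(b,e) \land \neg M(e,e))
The prefix is \forall d \exists a \exists c \exists h \forall b \forall e: 3 universal, 3 existential.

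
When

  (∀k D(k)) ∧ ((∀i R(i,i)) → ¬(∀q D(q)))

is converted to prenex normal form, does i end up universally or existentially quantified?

existential

Eliminate → and ↔ using ¬ and ∨.
  (∀k D(k)) ∧ (¬(∀i R(i,i)) ∨ ¬(∀q D(q)))
Drive negations inward (¬∀x A ≡ ∃x ¬A, ¬∃x A ≡ ∀x ¬A, De Morgan for ∧/∨):
  (∀k D(k)) ∧ ((∃i ¬R(i,i)) ∨ (∃q ¬D(q)))
Pull the quantifiers to the front (each side's bound variable is not free in the other side):
  ∀k ∃i ∃q (D(k) ∧ (¬R(i,i) ∨ ¬D(q)))
The quantifier ∀i sits under an odd number of negations (counting the antecedent side of each →), so it flips to ∃i.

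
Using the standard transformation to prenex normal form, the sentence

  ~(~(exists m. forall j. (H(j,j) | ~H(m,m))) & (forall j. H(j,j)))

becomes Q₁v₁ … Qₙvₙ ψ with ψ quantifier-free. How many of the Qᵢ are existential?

2

Drive negations inward (¬∀x A ≡ ∃x ¬A, ¬∃x A ≡ ∀x ¬A, De Morgan for ∧/∨):
  (exists m. forall j. (H(j,j) | ~H(m,m))) | (exists j. ~H(j,j))
Rename bound variables to avoid capture: j↦y1.
  (exists m. forall j. (H(j,j) | ~H(m,m))) | (exists y1. ~H(y1,y1))
Extract every quantifier outward, since the variables are now distinct and don't occur free across branches:
  exists m. forall j. exists y1. (H(j,j) | ~H(m,m) | ~H(y1,y1))
The prefix is exists m forall j exists y1: 1 universal, 2 existential.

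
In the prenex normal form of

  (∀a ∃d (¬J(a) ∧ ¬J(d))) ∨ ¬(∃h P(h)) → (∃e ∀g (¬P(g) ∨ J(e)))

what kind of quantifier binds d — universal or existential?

Eliminate → and ↔ using ¬ and ∨.
  ¬((∀a ∃d (¬J(a) ∧ ¬J(d))) ∨ ¬(∃h P(h))) ∨ (∃e ∀g (¬P(g) ∨ J(e)))
Move each ¬ inward, flipping quantifiers it crosses:
  (∃a ∀d (J(a) ∨ J(d))) ∧ (∃h P(h)) ∨ (∃e ∀g (¬P(g) ∨ J(e)))
Finally move all quantifiers to the prefix:
  ∃a ∀d ∃h ∃e ∀g ((J(a) ∨ J(d)) ∧ P(h) ∨ ¬P(g) ∨ J(e))
The quantifier ∃d sits under an odd number of negations (counting the antecedent side of each →), so it flips to ∀d.

universal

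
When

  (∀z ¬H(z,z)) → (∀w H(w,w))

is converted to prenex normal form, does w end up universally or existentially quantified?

universal

Rewrite implications/biconditionals: A → B as ¬A ∨ B.
  ¬(∀z ¬H(z,z)) ∨ (∀w H(w,w))
Move each ¬ inward, flipping quantifiers it crosses:
  (∃z H(z,z)) ∨ (∀w H(w,w))
All bound variables are already distinct, so no renaming is needed.
Extract every quantifier outward, since the variables are now distinct and don't occur free across branches:
  ∃z ∀w (H(z,z) ∨ H(w,w))
The quantifier ∀w sits under an even number of negations (counting the antecedent side of each →), so it remains universal.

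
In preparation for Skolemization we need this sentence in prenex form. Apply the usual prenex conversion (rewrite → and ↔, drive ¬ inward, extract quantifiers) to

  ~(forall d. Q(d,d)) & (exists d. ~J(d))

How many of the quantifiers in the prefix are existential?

Move each ¬ inward, flipping quantifiers it crosses:
  (exists d. ~Q(d,d)) & (exists d. ~J(d))
Rename bound variables to avoid capture: d↦y1.
  (exists d. ~Q(d,d)) & (exists y1. ~J(y1))
Finally move all quantifiers to the prefix:
  exists d. exists y1. (~Q(d,d) & ~J(y1))
The prefix is exists d exists y1: 0 universal, 2 existential.

2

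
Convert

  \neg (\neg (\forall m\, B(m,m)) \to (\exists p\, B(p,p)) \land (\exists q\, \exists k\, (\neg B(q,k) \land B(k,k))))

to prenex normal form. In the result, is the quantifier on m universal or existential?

existential

First replace A → B with ¬A ∨ B.
  \neg (\neg \neg (\forall m\, B(m,m)) \lor (\exists p\, B(p,p)) \land (\exists q\, \exists k\, (\neg B(q,k) \land B(k,k))))
Move each ¬ inward, flipping quantifiers it crosses:
  (\exists m\, \neg B(m,m)) \land ((\forall p\, \neg B(p,p)) \lor (\forall q\, \forall k\, (B(q,k) \lor \neg B(k,k))))
All bound variables are already distinct, so no renaming is needed.
Finally move all quantifiers to the prefix:
  \exists m\, \forall p\, \forall q\, \forall k\, (\neg B(m,m) \land (\neg B(p,p) \lor B(q,k) \lor \neg B(k,k)))
The quantifier \forall m sits under an odd number of negations (counting the antecedent side of each →), so it flips to \exists m.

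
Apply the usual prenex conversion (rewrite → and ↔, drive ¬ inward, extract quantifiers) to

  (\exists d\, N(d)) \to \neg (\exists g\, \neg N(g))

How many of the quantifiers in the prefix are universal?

First replace A → B with ¬A ∨ B.
  \neg (\exists d\, N(d)) \lor \neg (\exists g\, \neg N(g))
Move each ¬ inward, flipping quantifiers it crosses:
  (\forall d\, \neg N(d)) \lor (\forall g\, N(g))
Pull the quantifiers to the front (each side's bound variable is not free in the other side):
  \forall d\, \forall g\, (\neg N(d) \lor N(g))
The prefix is \forall d \forall g: 2 universal, 0 existential.

2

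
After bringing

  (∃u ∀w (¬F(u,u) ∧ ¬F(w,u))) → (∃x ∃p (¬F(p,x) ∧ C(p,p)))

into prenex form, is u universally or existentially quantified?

universal

Rewrite implications/biconditionals: A → B as ¬A ∨ B.
  ¬(∃u ∀w (¬F(u,u) ∧ ¬F(w,u))) ∨ (∃x ∃p (¬F(p,x) ∧ C(p,p)))
Drive negations inward (¬∀x A ≡ ∃x ¬A, ¬∃x A ≡ ∀x ¬A, De Morgan for ∧/∨):
  (∀u ∃w (F(u,u) ∨ F(w,u))) ∨ (∃x ∃p (¬F(p,x) ∧ C(p,p)))
All bound variables are already distinct, so no renaming is needed.
Extract every quantifier outward, since the variables are now distinct and don't occur free across branches:
  ∀u ∃w ∃x ∃p (F(u,u) ∨ F(w,u) ∨ ¬F(p,x) ∧ C(p,p))
The quantifier ∃u sits under an odd number of negations (counting the antecedent side of each →), so it flips to ∀u.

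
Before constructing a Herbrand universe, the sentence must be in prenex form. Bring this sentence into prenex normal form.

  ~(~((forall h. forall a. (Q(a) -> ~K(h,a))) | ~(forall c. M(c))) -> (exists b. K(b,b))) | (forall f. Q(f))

exists h. exists a. forall c. forall b. forall f. (Q(a) & K(h,a) & M(c) & ~K(b,b) | Q(f))

First replace A → B with ¬A ∨ B.
  ~(~~((forall h. forall a. (~Q(a) | ~K(h,a))) | ~(forall c. M(c))) | (exists b. K(b,b))) | (forall f. Q(f))
Push ¬ through the quantifiers and connectives to reach negation normal form:
  (exists h. exists a. (Q(a) & K(h,a))) & (forall c. M(c)) & (forall b. ~K(b,b)) | (forall f. Q(f))
All bound variables are already distinct, so no renaming is needed.
Pull the quantifiers to the front (each side's bound variable is not free in the other side):
  exists h. exists a. forall c. forall b. forall f. (Q(a) & K(h,a) & M(c) & ~K(b,b) | Q(f))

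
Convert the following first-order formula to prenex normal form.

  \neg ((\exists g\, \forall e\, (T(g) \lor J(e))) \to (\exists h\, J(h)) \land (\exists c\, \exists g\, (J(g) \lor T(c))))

\exists g\, \forall e\, \forall h\, \forall c\, \forall v1\, ((T(g) \lor J(e)) \land (\neg J(h) \lor \neg J(v1) \land \neg T(c)))

Rewrite implications/biconditionals: A → B as ¬A ∨ B.
  \neg (\neg (\exists g\, \forall e\, (T(g) \lor J(e))) \lor (\exists h\, J(h)) \land (\exists c\, \exists g\, (J(g) \lor T(c))))
Push ¬ through the quantifiers and connectives to reach negation normal form:
  (\exists g\, \forall e\, (T(g) \lor J(e))) \land ((\forall h\, \neg J(h)) \lor (\forall c\, \forall g\, (\neg J(g) \land \neg T(c))))
Give each quantifier a distinct variable: g↦v1.
  (\exists g\, \forall e\, (T(g) \lor J(e))) \land ((\forall h\, \neg J(h)) \lor (\forall c\, \forall v1\, (\neg J(v1) \land \neg T(c))))
Pull the quantifiers to the front (each side's bound variable is not free in the other side):
  \exists g\, \forall e\, \forall h\, \forall c\, \forall v1\, ((T(g) \lor J(e)) \land (\neg J(h) \lor \neg J(v1) \land \neg T(c)))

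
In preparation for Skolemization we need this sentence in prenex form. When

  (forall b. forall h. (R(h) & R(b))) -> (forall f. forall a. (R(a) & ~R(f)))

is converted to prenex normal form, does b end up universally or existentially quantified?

First replace A → B with ¬A ∨ B.
  ~(forall b. forall h. (R(h) & R(b))) | (forall f. forall a. (R(a) & ~R(f)))
Drive negations inward (¬∀x A ≡ ∃x ¬A, ¬∃x A ≡ ∀x ¬A, De Morgan for ∧/∨):
  (exists b. exists h. (~R(h) | ~R(b))) | (forall f. forall a. (R(a) & ~R(f)))
All bound variables are already distinct, so no renaming is needed.
Extract every quantifier outward, since the variables are now distinct and don't occur free across branches:
  exists b. exists h. forall f. forall a. (~R(h) | ~R(b) | R(a) & ~R(f))
The quantifier forall b sits under an odd number of negations (counting the antecedent side of each →), so it flips to exists b.

existential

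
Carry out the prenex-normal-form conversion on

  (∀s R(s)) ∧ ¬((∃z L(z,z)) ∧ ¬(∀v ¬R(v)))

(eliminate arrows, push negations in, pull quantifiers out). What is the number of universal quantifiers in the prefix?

3

Push ¬ through the quantifiers and connectives to reach negation normal form:
  (∀s R(s)) ∧ ((∀z ¬L(z,z)) ∨ (∀v ¬R(v)))
Pull the quantifiers to the front (each side's bound variable is not free in the other side):
  ∀s ∀z ∀v (R(s) ∧ (¬L(z,z) ∨ ¬R(v)))
The prefix is ∀s ∀z ∀v: 3 universal, 0 existential.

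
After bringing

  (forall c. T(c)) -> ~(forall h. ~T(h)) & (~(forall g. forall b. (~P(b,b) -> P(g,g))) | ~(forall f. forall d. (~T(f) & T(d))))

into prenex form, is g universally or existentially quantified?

existential

Eliminate → and ↔ using ¬ and ∨.
  ~(forall c. T(c)) | ~(forall h. ~T(h)) & (~(forall g. forall b. (~~P(b,b) | P(g,g))) | ~(forall f. forall d. (~T(f) & T(d))))
Push ¬ through the quantifiers and connectives to reach negation normal form:
  (exists c. ~T(c)) | (exists h. T(h)) & ((exists g. exists b. (~P(b,b) & ~P(g,g))) | (exists f. exists d. (T(f) | ~T(d))))
Finally move all quantifiers to the prefix:
  exists c. exists h. exists g. exists b. exists f. exists d. (~T(c) | T(h) & (~P(b,b) & ~P(g,g) | T(f) | ~T(d)))
The quantifier forall g sits under an odd number of negations (counting the antecedent side of each →), so it flips to exists g.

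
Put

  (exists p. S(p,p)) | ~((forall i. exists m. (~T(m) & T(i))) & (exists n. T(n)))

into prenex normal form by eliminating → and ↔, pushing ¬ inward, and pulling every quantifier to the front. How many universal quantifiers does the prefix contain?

2

Push ¬ through the quantifiers and connectives to reach negation normal form:
  (exists p. S(p,p)) | (exists i. forall m. (T(m) | ~T(i))) | (forall n. ~T(n))
All bound variables are already distinct, so no renaming is needed.
Extract every quantifier outward, since the variables are now distinct and don't occur free across branches:
  exists p. exists i. forall m. forall n. (S(p,p) | T(m) | ~T(i) | ~T(n))
The prefix is exists p exists i forall m forall n: 2 universal, 2 existential.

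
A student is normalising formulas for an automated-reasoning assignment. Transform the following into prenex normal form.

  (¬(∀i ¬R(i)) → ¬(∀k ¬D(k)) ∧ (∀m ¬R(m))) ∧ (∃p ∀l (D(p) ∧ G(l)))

First replace A → B with ¬A ∨ B.
  (¬¬(∀i ¬R(i)) ∨ ¬(∀k ¬D(k)) ∧ (∀m ¬R(m))) ∧ (∃p ∀l (D(p) ∧ G(l)))
Push ¬ through the quantifiers and connectives to reach negation normal form:
  ((∀i ¬R(i)) ∨ (∃k D(k)) ∧ (∀m ¬R(m))) ∧ (∃p ∀l (D(p) ∧ G(l)))
Pull the quantifiers to the front (each side's bound variable is not free in the other side):
  ∀i ∃k ∀m ∃p ∀l ((¬R(i) ∨ D(k) ∧ ¬R(m)) ∧ D(p) ∧ G(l))

∀i ∃k ∀m ∃p ∀l ((¬R(i) ∨ D(k) ∧ ¬R(m)) ∧ D(p) ∧ G(l))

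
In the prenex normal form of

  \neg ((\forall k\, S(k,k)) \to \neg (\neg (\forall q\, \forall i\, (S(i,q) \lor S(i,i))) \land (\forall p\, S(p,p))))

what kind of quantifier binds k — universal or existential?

Rewrite implications/biconditionals: A → B as ¬A ∨ B.
  \neg (\neg (\forall k\, S(k,k)) \lor \neg (\neg (\forall q\, \forall i\, (S(i,q) \lor S(i,i))) \land (\forall p\, S(p,p))))
Drive negations inward (¬∀x A ≡ ∃x ¬A, ¬∃x A ≡ ∀x ¬A, De Morgan for ∧/∨):
  (\forall k\, S(k,k)) \land (\exists q\, \exists i\, (\neg S(i,q) \land \neg S(i,i))) \land (\forall p\, S(p,p))
Extract every quantifier outward, since the variables are now distinct and don't occur free across branches:
  \forall k\, \exists q\, \exists i\, \forall p\, (S(k,k) \land \neg S(i,q) \land \neg S(i,i) \land S(p,p))
The quantifier \forall k sits under an even number of negations (counting the antecedent side of each →), so it remains universal.

universal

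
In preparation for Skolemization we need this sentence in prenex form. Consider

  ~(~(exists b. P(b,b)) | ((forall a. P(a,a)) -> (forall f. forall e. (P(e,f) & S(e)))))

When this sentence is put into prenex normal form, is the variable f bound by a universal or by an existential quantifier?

existential

First replace A → B with ¬A ∨ B.
  ~(~(exists b. P(b,b)) | ~(forall a. P(a,a)) | (forall f. forall e. (P(e,f) & S(e))))
Move each ¬ inward, flipping quantifiers it crosses:
  (exists b. P(b,b)) & (forall a. P(a,a)) & (exists f. exists e. (~P(e,f) | ~S(e)))
All bound variables are already distinct, so no renaming is needed.
Pull the quantifiers to the front (each side's bound variable is not free in the other side):
  exists b. forall a. exists f. exists e. (P(b,b) & P(a,a) & (~P(e,f) | ~S(e)))
The quantifier forall f sits under an odd number of negations (counting the antecedent side of each →), so it flips to exists f.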